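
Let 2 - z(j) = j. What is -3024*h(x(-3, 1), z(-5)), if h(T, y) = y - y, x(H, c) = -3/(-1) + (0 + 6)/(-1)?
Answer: 0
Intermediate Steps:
z(j) = 2 - j
x(H, c) = -3 (x(H, c) = -3*(-1) + 6*(-1) = 3 - 6 = -3)
h(T, y) = 0
-3024*h(x(-3, 1), z(-5)) = -3024*0 = 0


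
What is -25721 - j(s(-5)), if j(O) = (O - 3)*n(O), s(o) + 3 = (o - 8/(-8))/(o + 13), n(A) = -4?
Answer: -25747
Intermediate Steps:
s(o) = -3 + (1 + o)/(13 + o) (s(o) = -3 + (o - 8/(-8))/(o + 13) = -3 + (o - 8*(-⅛))/(13 + o) = -3 + (o + 1)/(13 + o) = -3 + (1 + o)/(13 + o))
j(O) = 12 - 4*O (j(O) = (O - 3)*(-4) = (-3 + O)*(-4) = 12 - 4*O)
-25721 - j(s(-5)) = -25721 - (12 - 8*(-19 - 1*(-5))/(13 - 5)) = -25721 - (12 - 8*(-19 + 5)/8) = -25721 - (12 - 8*(-14)/8) = -25721 - (12 - 4*(-7/2)) = -25721 - (12 + 14) = -25721 - 1*26 = -25721 - 26 = -25747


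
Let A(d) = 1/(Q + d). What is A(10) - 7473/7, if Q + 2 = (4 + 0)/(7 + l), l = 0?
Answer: -448331/420 ≈ -1067.5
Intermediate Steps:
Q = -10/7 (Q = -2 + (4 + 0)/(7 + 0) = -2 + 4/7 = -10/7 ≈ -1.4286)
A(d) = 1/(-10/7 + d)
A(10) - 7473/7 = 7/(-10 + 7*10) - 7473/7 = 7/(-10 + 70) - 7473/7 = 7/60 - 47*159/7 = 7*(1/60) - 7473/7 = 7/60 - 7473/7 = -448331/420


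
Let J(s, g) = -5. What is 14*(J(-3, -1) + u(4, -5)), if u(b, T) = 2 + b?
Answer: 14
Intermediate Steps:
14*(J(-3, -1) + u(4, -5)) = 14*(-5 + (2 + 4)) = 14*(-5 + 6) = 14*1 = 14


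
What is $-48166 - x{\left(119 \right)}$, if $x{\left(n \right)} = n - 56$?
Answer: $-48229$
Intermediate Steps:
$x{\left(n \right)} = -56 + n$ ($x{\left(n \right)} = n - 56 = -56 + n$)
$-48166 - x{\left(119 \right)} = -48166 - \left(-56 + 119\right) = -48166 - 63 = -48229$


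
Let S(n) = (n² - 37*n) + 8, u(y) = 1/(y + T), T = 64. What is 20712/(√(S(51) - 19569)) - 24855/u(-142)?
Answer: 1938690 - 20712*I*√18847/18847 ≈ 1.9387e+6 - 150.87*I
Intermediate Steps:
u(y) = 1/(64 + y) (u(y) = 1/(y + 64) = 1/(64 + y))
S(n) = 8 + n² - 37*n
20712/(√(S(51) - 19569)) - 24855/u(-142) = 20712/(√((8 + 51² - 37*51) - 19569)) - 24855/(1/(64 - 142)) = 20712/(√((8 + 2601 - 1887) - 19569)) - 24855/(1/(-78)) = 20712/(√(722 - 19569)) - 24855/(-1/78) = 20712/(√(-18847)) - 24855*(-78) = 20712/((I*√18847)) + 1938690 = 20712*(-I*√18847/18847) + 1938690 = -20712*I*√18847/18847 + 1938690 = 1938690 - 20712*I*√18847/18847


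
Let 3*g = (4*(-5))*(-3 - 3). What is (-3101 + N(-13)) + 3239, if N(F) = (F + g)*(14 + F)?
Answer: 165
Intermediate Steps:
g = 40 (g = ((4*(-5))*(-3 - 3))/3 = (-20*(-6))/3 = (⅓)*120 = 40)
N(F) = (14 + F)*(40 + F) (N(F) = (F + 40)*(14 + F) = (40 + F)*(14 + F) = (14 + F)*(40 + F))
(-3101 + N(-13)) + 3239 = (-3101 + (560 + (-13)² + 54*(-13))) + 3239 = (-3101 + (560 + 169 - 702)) + 3239 = (-3101 + 27) + 3239 = -3074 + 3239 = 165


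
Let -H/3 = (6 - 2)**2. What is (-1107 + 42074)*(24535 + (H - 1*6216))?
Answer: 748508057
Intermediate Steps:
H = -48 (H = -3*(6 - 2)**2 = -3*4**2 = -3*16 = -48)
(-1107 + 42074)*(24535 + (H - 1*6216)) = (-1107 + 42074)*(24535 + (-48 - 1*6216)) = 40967*(24535 + (-48 - 6216)) = 40967*(24535 - 6264) = 40967*18271 = 748508057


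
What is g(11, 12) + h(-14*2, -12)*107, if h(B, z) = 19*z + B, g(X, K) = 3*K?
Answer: -27356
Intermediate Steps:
h(B, z) = B + 19*z
g(11, 12) + h(-14*2, -12)*107 = 3*12 + (-14*2 + 19*(-12))*107 = 36 + (-28 - 228)*107 = 36 - 256*107 = 36 - 27392 = -27356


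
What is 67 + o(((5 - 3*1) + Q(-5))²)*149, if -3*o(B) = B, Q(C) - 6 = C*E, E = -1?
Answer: -24980/3 ≈ -8326.7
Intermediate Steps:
Q(C) = 6 - C (Q(C) = 6 + C*(-1) = 6 - C)
o(B) = -B/3
67 + o(((5 - 3*1) + Q(-5))²)*149 = 67 - ((5 - 3*1) + (6 - 1*(-5)))²/3*149 = 67 - ((5 - 3) + (6 + 5))²/3*149 = 67 - (2 + 11)²/3*149 = 67 - ⅓*13²*149 = 67 - ⅓*169*149 = 67 - 169/3*149 = 67 - 25181/3 = -24980/3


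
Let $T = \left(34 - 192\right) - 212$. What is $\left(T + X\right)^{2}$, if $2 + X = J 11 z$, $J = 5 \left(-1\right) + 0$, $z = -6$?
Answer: $1764$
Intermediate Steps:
$T = -370$ ($T = -158 - 212 = -370$)
$J = -5$ ($J = -5 + 0 = -5$)
$X = 328$ ($X = -2 + \left(-5\right) 11 \left(-6\right) = -2 - -330 = -2 + 330 = 328$)
$\left(T + X\right)^{2} = \left(-370 + 328\right)^{2} = \left(-42\right)^{2} = 1764$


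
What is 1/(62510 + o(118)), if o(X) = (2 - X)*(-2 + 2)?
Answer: 1/62510 ≈ 1.5997e-5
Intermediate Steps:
o(X) = 0 (o(X) = (2 - X)*0 = 0)
1/(62510 + o(118)) = 1/(62510 + 0) = 1/62510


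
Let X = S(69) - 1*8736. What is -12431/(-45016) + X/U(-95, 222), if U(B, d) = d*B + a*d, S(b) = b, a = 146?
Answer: -47945/97976 ≈ -0.48935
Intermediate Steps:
U(B, d) = 146*d + B*d (U(B, d) = d*B + 146*d = B*d + 146*d = 146*d + B*d)
X = -8667 (X = 69 - 1*8736 = 69 - 8736 = -8667)
-12431/(-45016) + X/U(-95, 222) = -12431/(-45016) - 8667*1/(222*(146 - 95)) = -12431*(-1/45016) - 8667/(222*51) = 12431/45016 - 8667/11322 = 12431/45016 - 8667*1/11322 = 12431/45016 - 963/1258 = -47945/97976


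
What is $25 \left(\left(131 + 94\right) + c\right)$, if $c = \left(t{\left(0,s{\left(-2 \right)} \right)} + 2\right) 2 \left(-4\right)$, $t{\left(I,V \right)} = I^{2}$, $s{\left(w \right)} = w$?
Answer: $5225$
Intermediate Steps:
$c = -16$ ($c = \left(0^{2} + 2\right) 2 \left(-4\right) = \left(0 + 2\right) 2 \left(-4\right) = 2 \cdot 2 \left(-4\right) = 4 \left(-4\right) = -16$)
$25 \left(\left(131 + 94\right) + c\right) = 25 \left(\left(131 + 94\right) - 16\right) = 25 \left(225 - 16\right) = 25 \cdot 209 = 5225$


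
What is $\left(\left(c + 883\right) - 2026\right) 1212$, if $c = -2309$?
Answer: $-4183824$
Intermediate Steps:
$\left(\left(c + 883\right) - 2026\right) 1212 = \left(\left(-2309 + 883\right) - 2026\right) 1212 = \left(-1426 - 2026\right) 1212 = \left(-3452\right) 1212 = -4183824$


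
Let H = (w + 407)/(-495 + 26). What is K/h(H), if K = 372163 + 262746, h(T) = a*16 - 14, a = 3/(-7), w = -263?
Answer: -4444363/146 ≈ -30441.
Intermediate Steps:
a = -3/7 (a = 3*(-1/7) = -3/7 ≈ -0.42857)
H = -144/469 (H = (-263 + 407)/(-495 + 26) = 144/(-469) = 144*(-1/469) = -144/469 ≈ -0.30704)
h(T) = -146/7 (h(T) = -3/7*16 - 14 = -48/7 - 14 = -146/7)
K = 634909
K/h(H) = 634909/(-146/7) = 634909*(-7/146) = -4444363/146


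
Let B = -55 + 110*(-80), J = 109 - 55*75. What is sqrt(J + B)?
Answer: I*sqrt(12871) ≈ 113.45*I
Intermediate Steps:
J = -4016 (J = 109 - 4125 = -4016)
B = -8855 (B = -55 - 8800 = -8855)
sqrt(J + B) = sqrt(-4016 - 8855) = sqrt(-12871) = I*sqrt(12871)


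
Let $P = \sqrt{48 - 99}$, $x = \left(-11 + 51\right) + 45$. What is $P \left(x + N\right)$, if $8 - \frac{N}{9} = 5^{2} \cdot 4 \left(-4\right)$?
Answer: $3757 i \sqrt{51} \approx 26830.0 i$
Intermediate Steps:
$N = 3672$ ($N = 72 - 9 \cdot 5^{2} \cdot 4 \left(-4\right) = 72 - 9 \cdot 25 \cdot 4 \left(-4\right) = 72 - 9 \cdot 100 \left(-4\right) = 72 - -3600 = 72 + 3600 = 3672$)
$x = 85$ ($x = 40 + 45 = 85$)
$P = i \sqrt{51}$ ($P = \sqrt{-51} = i \sqrt{51} \approx 7.1414 i$)
$P \left(x + N\right) = i \sqrt{51} \left(85 + 3672\right) = i \sqrt{51} \cdot 3757 = 3757 i \sqrt{51}$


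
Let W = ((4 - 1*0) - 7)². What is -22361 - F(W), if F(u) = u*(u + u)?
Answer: -22523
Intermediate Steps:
W = 9 (W = ((4 + 0) - 7)² = (4 - 7)² = (-3)² = 9)
F(u) = 2*u² (F(u) = u*(2*u) = 2*u²)
-22361 - F(W) = -22361 - 2*9² = -22361 - 2*81 = -22361 - 1*162 = -22361 - 162 = -22523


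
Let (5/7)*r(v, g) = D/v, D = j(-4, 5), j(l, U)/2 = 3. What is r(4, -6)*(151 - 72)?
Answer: 1659/10 ≈ 165.90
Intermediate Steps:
j(l, U) = 6 (j(l, U) = 2*3 = 6)
D = 6
r(v, g) = 42/(5*v) (r(v, g) = 7*(6/v)/5 = 42/(5*v))
r(4, -6)*(151 - 72) = ((42/5)/4)*(151 - 72) = ((42/5)*(¼))*79 = (21/10)*79 = 1659/10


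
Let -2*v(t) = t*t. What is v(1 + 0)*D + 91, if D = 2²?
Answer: 89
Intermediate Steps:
v(t) = -t²/2 (v(t) = -t*t/2 = -t²/2)
D = 4
v(1 + 0)*D + 91 = -(1 + 0)²/2*4 + 91 = -½*1²*4 + 91 = -½*1*4 + 91 = -½*4 + 91 = -2 + 91 = 89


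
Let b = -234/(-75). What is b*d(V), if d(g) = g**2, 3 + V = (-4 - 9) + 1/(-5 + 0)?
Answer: 511758/625 ≈ 818.81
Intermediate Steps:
V = -81/5 (V = -3 + ((-4 - 9) + 1/(-5 + 0)) = -3 + (-13 + 1/(-5)) = -3 + (-13 - 1/5) = -3 - 66/5 = -81/5 ≈ -16.200)
b = 78/25 (b = -234*(-1/75) = 78/25 ≈ 3.1200)
b*d(V) = 78*(-81/5)**2/25 = (78/25)*(6561/25) = 511758/625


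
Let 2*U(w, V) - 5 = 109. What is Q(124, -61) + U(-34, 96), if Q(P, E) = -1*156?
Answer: -99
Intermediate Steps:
Q(P, E) = -156
U(w, V) = 57 (U(w, V) = 5/2 + (½)*109 = 5/2 + 109/2 = 57)
Q(124, -61) + U(-34, 96) = -156 + 57 = -99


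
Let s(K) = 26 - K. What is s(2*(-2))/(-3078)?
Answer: -5/513 ≈ -0.0097466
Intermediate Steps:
s(2*(-2))/(-3078) = (26 - 2*(-2))/(-3078) = (26 - 1*(-4))*(-1/3078) = (26 + 4)*(-1/3078) = 30*(-1/3078) = -5/513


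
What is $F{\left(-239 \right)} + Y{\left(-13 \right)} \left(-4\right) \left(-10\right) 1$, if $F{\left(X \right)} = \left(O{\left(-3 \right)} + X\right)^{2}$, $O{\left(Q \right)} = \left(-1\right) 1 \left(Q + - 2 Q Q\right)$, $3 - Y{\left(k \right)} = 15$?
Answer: $47044$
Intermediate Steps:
$Y{\left(k \right)} = -12$ ($Y{\left(k \right)} = 3 - 15 = -12$)
$O{\left(Q \right)} = - Q + 2 Q^{2}$ ($O{\left(Q \right)} = - (Q - 2 Q^{2}) = - Q + 2 Q^{2}$)
$F{\left(X \right)} = \left(21 + X\right)^{2}$ ($F{\left(X \right)} = \left(- 3 \left(-1 + 2 \left(-3\right)\right) + X\right)^{2} = \left(- 3 \left(-1 - 6\right) + X\right)^{2} = \left(\left(-3\right) \left(-7\right) + X\right)^{2} = \left(21 + X\right)^{2}$)
$F{\left(-239 \right)} + Y{\left(-13 \right)} \left(-4\right) \left(-10\right) 1 = \left(21 - 239\right)^{2} - 12 \left(-4\right) \left(-10\right) 1 = \left(-218\right)^{2} - 12 \cdot 40 \cdot 1 = 47524 - 480 = 47044$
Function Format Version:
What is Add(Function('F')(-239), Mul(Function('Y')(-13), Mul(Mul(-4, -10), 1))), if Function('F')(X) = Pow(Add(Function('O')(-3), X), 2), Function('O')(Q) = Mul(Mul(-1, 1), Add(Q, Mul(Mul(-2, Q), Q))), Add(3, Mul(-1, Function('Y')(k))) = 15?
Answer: 47044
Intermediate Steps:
Function('Y')(k) = -12 (Function('Y')(k) = Add(3, Mul(-1, 15)) = Add(3, -15) = -12)
Function('O')(Q) = Add(Mul(-1, Q), Mul(2, Pow(Q, 2))) (Function('O')(Q) = Mul(-1, Add(Q, Mul(-2, Pow(Q, 2)))) = Add(Mul(-1, Q), Mul(2, Pow(Q, 2))))
Function('F')(X) = Pow(Add(21, X), 2) (Function('F')(X) = Pow(Add(Mul(-3, Add(-1, Mul(2, -3))), X), 2) = Pow(Add(Mul(-3, Add(-1, -6)), X), 2) = Pow(Add(Mul(-3, -7), X), 2) = Pow(Add(21, X), 2))
Add(Function('F')(-239), Mul(Function('Y')(-13), Mul(Mul(-4, -10), 1))) = Add(Pow(Add(21, -239), 2), Mul(-12, Mul(Mul(-4, -10), 1))) = Add(Pow(-218, 2), Mul(-12, Mul(40, 1))) = Add(47524, Mul(-12, 40)) = Add(47524, -480) = 47044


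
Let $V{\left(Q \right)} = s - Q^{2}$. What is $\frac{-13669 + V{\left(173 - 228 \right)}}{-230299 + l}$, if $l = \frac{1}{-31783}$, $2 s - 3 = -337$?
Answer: $\frac{535893163}{7319593118} \approx 0.073214$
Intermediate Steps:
$s = -167$ ($s = \frac{3}{2} + \frac{1}{2} \left(-337\right) = \frac{3}{2} - \frac{337}{2} = -167$)
$l = - \frac{1}{31783} \approx -3.1463 \cdot 10^{-5}$
$V{\left(Q \right)} = -167 - Q^{2}$
$\frac{-13669 + V{\left(173 - 228 \right)}}{-230299 + l} = \frac{-13669 - \left(167 + \left(173 - 228\right)^{2}\right)}{-230299 - \frac{1}{31783}} = \frac{-13669 - 3192}{- \frac{7319593118}{31783}} = \left(-13669 - 3192\right) \left(- \frac{31783}{7319593118}\right) = \left(-16861\right) \left(- \frac{31783}{7319593118}\right) = \frac{535893163}{7319593118}$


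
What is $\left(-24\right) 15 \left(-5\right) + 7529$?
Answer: $9329$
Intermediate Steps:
$\left(-24\right) 15 \left(-5\right) + 7529 = \left(-360\right) \left(-5\right) + 7529 = 1800 + 7529 = 9329$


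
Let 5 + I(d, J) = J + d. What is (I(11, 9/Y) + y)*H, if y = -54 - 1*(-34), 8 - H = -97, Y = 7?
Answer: -1335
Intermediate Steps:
H = 105 (H = 8 - 1*(-97) = 8 + 97 = 105)
I(d, J) = -5 + J + d (I(d, J) = -5 + (J + d) = -5 + J + d)
y = -20 (y = -54 + 34 = -20)
(I(11, 9/Y) + y)*H = ((-5 + 9/7 + 11) - 20)*105 = (51/7 - 20)*105 = -89/7*105 = -1335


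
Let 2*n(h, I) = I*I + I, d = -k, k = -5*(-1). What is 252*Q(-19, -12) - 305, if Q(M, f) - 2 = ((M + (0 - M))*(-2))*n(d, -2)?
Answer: 199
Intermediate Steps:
k = 5
d = -5 (d = -1*5 = -5)
n(h, I) = I/2 + I²/2 (n(h, I) = (I*I + I)/2 = (I² + I)/2 = (I + I²)/2 = I/2 + I²/2)
Q(M, f) = 2 (Q(M, f) = 2 + ((M + (0 - M))*(-2))*((½)*(-2)*(1 - 2)) = 2 + ((M - M)*(-2))*((½)*(-2)*(-1)) = 2 + (0*(-2))*1 = 2 + 0*1 = 2 + 0 = 2)
252*Q(-19, -12) - 305 = 252*2 - 305 = 504 - 305 = 199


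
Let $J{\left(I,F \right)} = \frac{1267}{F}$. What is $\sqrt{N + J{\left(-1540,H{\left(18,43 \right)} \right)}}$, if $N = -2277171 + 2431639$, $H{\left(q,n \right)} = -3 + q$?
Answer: $\frac{\sqrt{34774305}}{15} \approx 393.13$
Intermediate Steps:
$N = 154468$
$\sqrt{N + J{\left(-1540,H{\left(18,43 \right)} \right)}} = \sqrt{154468 + \frac{1267}{-3 + 18}} = \sqrt{154468 + \frac{1267}{15}} = \sqrt{\frac{2318287}{15}} = \frac{\sqrt{34774305}}{15}$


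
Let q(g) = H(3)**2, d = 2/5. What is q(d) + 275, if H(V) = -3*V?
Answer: 356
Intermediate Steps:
d = 2/5 (d = 2*(1/5) = 2/5 ≈ 0.40000)
q(g) = 81 (q(g) = (-3*3)**2 = (-9)**2 = 81)
q(d) + 275 = 81 + 275 = 356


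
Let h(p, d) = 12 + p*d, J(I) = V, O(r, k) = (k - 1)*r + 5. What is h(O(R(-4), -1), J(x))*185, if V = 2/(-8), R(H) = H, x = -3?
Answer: 6475/4 ≈ 1618.8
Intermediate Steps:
V = -1/4 (V = 2*(-1/8) = -1/4 ≈ -0.25000)
O(r, k) = 5 + r*(-1 + k) (O(r, k) = (-1 + k)*r + 5 = r*(-1 + k) + 5 = 5 + r*(-1 + k))
J(I) = -1/4
h(p, d) = 12 + d*p
h(O(R(-4), -1), J(x))*185 = (12 - (5 - 1*(-4) - 1*(-4))/4)*185 = (12 - (5 + 4 + 4)/4)*185 = (12 - 1/4*13)*185 = (12 - 13/4)*185 = (35/4)*185 = 6475/4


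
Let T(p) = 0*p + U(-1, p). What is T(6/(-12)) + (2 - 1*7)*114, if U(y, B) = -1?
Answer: -571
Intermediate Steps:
T(p) = -1 (T(p) = 0*p - 1 = 0 - 1 = -1)
T(6/(-12)) + (2 - 1*7)*114 = -1 + (2 - 1*7)*114 = -1 + (2 - 7)*114 = -1 - 5*114 = -1 - 570 = -571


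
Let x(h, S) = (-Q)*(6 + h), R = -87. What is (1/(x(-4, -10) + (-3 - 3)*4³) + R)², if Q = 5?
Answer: 1175049841/155236 ≈ 7569.4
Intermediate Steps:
x(h, S) = -30 - 5*h (x(h, S) = (-1*5)*(6 + h) = -5*(6 + h) = -30 - 5*h)
(1/(x(-4, -10) + (-3 - 3)*4³) + R)² = (1/((-30 - 5*(-4)) + (-3 - 3)*4³) - 87)² = (1/((-30 + 20) - 6*64) - 87)² = (1/(-10 - 384) - 87)² = (1/(-394) - 87)² = (-1/394 - 87)² = (-34279/394)² = 1175049841/155236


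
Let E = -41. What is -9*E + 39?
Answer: 408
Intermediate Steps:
-9*E + 39 = -9*(-41) + 39 = 369 + 39 = 408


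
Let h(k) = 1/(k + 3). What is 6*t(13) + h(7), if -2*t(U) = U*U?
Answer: -5069/10 ≈ -506.90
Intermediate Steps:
h(k) = 1/(3 + k)
t(U) = -U²/2 (t(U) = -U*U/2 = -U²/2)
6*t(13) + h(7) = 6*(-½*13²) + 1/(3 + 7) = 6*(-½*169) + 1/10 = 6*(-169/2) + ⅒ = -507 + ⅒ = -5069/10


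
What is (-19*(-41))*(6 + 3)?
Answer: 7011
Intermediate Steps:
(-19*(-41))*(6 + 3) = 779*9 = 7011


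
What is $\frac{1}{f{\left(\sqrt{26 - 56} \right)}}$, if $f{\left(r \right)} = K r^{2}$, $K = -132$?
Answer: $\frac{1}{3960} \approx 0.00025253$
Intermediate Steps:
$f{\left(r \right)} = - 132 r^{2}$
$\frac{1}{f{\left(\sqrt{26 - 56} \right)}} = \frac{1}{\left(-132\right) \left(\sqrt{26 - 56}\right)^{2}} = \frac{1}{\left(-132\right) \left(\sqrt{-30}\right)^{2}} = \frac{1}{\left(-132\right) \left(i \sqrt{30}\right)^{2}} = \frac{1}{\left(-132\right) \left(-30\right)} = \frac{1}{3960}$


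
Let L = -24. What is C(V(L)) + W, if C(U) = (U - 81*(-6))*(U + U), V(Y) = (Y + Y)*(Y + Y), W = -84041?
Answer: 12772279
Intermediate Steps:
V(Y) = 4*Y**2 (V(Y) = (2*Y)*(2*Y) = 4*Y**2)
C(U) = 2*U*(486 + U) (C(U) = (U + 486)*(2*U) = (486 + U)*(2*U) = 2*U*(486 + U))
C(V(L)) + W = 2*(4*(-24)**2)*(486 + 4*(-24)**2) - 84041 = 2*(4*576)*(486 + 4*576) - 84041 = 2*2304*(486 + 2304) - 84041 = 2*2304*2790 - 84041 = 12856320 - 84041 = 12772279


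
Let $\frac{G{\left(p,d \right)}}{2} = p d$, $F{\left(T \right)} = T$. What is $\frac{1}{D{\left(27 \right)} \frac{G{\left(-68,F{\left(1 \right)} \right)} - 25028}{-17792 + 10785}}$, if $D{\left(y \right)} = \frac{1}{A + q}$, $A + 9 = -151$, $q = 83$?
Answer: $- \frac{539539}{25164} \approx -21.441$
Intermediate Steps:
$A = -160$ ($A = -9 - 151 = -160$)
$D{\left(y \right)} = - \frac{1}{77}$ ($D{\left(y \right)} = \frac{1}{-160 + 83} = \frac{1}{-77} = - \frac{1}{77}$)
$G{\left(p,d \right)} = 2 d p$ ($G{\left(p,d \right)} = 2 p d = 2 d p$)
$\frac{1}{D{\left(27 \right)} \frac{G{\left(-68,F{\left(1 \right)} \right)} - 25028}{-17792 + 10785}} = \frac{1}{\left(- \frac{1}{77}\right) \frac{2 \cdot 1 \left(-68\right) - 25028}{-17792 + 10785}} = - \frac{77}{\left(-136 - 25028\right) \frac{1}{-7007}} = - \frac{77}{\left(-25164\right) \left(- \frac{1}{7007}\right)} = - \frac{77}{\frac{25164}{7007}} = \left(-77\right) \frac{7007}{25164} = - \frac{539539}{25164}$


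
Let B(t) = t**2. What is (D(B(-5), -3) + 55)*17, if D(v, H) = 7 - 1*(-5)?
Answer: 1139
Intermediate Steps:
D(v, H) = 12 (D(v, H) = 7 + 5 = 12)
(D(B(-5), -3) + 55)*17 = (12 + 55)*17 = 67*17 = 1139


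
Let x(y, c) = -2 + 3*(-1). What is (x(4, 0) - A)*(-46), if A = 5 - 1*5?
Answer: 230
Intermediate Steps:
x(y, c) = -5 (x(y, c) = -2 - 3 = -5)
A = 0 (A = 5 - 5 = 0)
(x(4, 0) - A)*(-46) = (-5 - 1*0)*(-46) = (-5 + 0)*(-46) = -5*(-46) = 230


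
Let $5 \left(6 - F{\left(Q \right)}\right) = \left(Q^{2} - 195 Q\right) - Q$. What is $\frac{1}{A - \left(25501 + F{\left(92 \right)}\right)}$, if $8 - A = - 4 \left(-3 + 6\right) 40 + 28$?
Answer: $- \frac{5}{134803} \approx -3.7091 \cdot 10^{-5}$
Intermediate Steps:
$F{\left(Q \right)} = 6 - \frac{Q^{2}}{5} + \frac{196 Q}{5}$ ($F{\left(Q \right)} = 6 - \frac{\left(Q^{2} - 195 Q\right) - Q}{5} = 6 - \frac{Q^{2} - 196 Q}{5} = 6 - \left(- \frac{196 Q}{5} + \frac{Q^{2}}{5}\right) = 6 - \frac{Q^{2}}{5} + \frac{196 Q}{5}$)
$A = 460$ ($A = 8 - \left(- 4 \left(-3 + 6\right) 40 + 28\right) = 8 - \left(\left(-4\right) 3 \cdot 40 + 28\right) = 8 - \left(\left(-12\right) 40 + 28\right) = 8 - \left(-480 + 28\right) = 8 - -452 = 8 + 452 = 460$)
$\frac{1}{A - \left(25501 + F{\left(92 \right)}\right)} = \frac{1}{460 - \left(25507 - \frac{8464}{5} + \frac{18032}{5}\right)} = \frac{1}{460 - \left(\frac{145567}{5} - \frac{8464}{5}\right)} = \frac{1}{460 - \frac{137103}{5}} = \frac{1}{- \frac{134803}{5}} = - \frac{5}{134803}$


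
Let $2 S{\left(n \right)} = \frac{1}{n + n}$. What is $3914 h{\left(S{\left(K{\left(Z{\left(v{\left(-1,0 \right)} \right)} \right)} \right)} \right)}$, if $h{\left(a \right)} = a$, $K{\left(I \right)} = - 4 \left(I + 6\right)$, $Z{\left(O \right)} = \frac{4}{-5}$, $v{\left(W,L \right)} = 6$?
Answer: $- \frac{9785}{208} \approx -47.043$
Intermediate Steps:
$Z{\left(O \right)} = - \frac{4}{5}$ ($Z{\left(O \right)} = 4 \left(- \frac{1}{5}\right) = - \frac{4}{5}$)
$K{\left(I \right)} = -24 - 4 I$ ($K{\left(I \right)} = - 4 \left(6 + I\right) = -24 - 4 I$)
$S{\left(n \right)} = \frac{1}{4 n}$ ($S{\left(n \right)} = \frac{1}{2 \left(n + n\right)} = \frac{1}{2 \cdot 2 n} = \frac{\frac{1}{2} \frac{1}{n}}{2} = \frac{1}{4 n}$)
$3914 h{\left(S{\left(K{\left(Z{\left(v{\left(-1,0 \right)} \right)} \right)} \right)} \right)} = 3914 \frac{1}{4 \left(-24 - - \frac{16}{5}\right)} = 3914 \frac{1}{4 \left(-24 + \frac{16}{5}\right)} = 3914 \frac{1}{4 \left(- \frac{104}{5}\right)} = 3914 \cdot \frac{1}{4} \left(- \frac{5}{104}\right) = 3914 \left(- \frac{5}{416}\right) = - \frac{9785}{208}$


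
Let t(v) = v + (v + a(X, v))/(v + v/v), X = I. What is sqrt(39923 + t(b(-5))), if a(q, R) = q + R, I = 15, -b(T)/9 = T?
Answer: sqrt(84577118)/46 ≈ 199.93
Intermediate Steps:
b(T) = -9*T
X = 15
a(q, R) = R + q
t(v) = v + (15 + 2*v)/(1 + v) (t(v) = v + (v + (v + 15))/(v + v/v) = v + (v + (15 + v))/(v + 1) = v + (15 + 2*v)/(1 + v))
sqrt(39923 + t(b(-5))) = sqrt(39923 + (15 + (-9*(-5))**2 + 3*(-9*(-5)))/(1 - 9*(-5))) = sqrt(39923 + (15 + 45**2 + 3*45)/(1 + 45)) = sqrt(39923 + (15 + 2025 + 135)/46) = sqrt(39923 + (1/46)*2175) = sqrt(39923 + 2175/46) = sqrt(1838633/46) = sqrt(84577118)/46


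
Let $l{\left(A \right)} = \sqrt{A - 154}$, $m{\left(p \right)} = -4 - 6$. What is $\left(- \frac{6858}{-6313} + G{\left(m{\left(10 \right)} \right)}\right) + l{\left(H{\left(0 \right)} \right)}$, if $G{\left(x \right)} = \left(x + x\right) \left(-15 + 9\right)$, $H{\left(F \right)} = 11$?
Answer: $\frac{764418}{6313} + i \sqrt{143} \approx 121.09 + 11.958 i$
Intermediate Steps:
$m{\left(p \right)} = -10$ ($m{\left(p \right)} = -4 - 6 = -10$)
$l{\left(A \right)} = \sqrt{-154 + A}$
$G{\left(x \right)} = - 12 x$ ($G{\left(x \right)} = 2 x \left(-6\right) = - 12 x$)
$\left(- \frac{6858}{-6313} + G{\left(m{\left(10 \right)} \right)}\right) + l{\left(H{\left(0 \right)} \right)} = \left(- \frac{6858}{-6313} - -120\right) + \sqrt{-154 + 11} = \left(\left(-6858\right) \left(- \frac{1}{6313}\right) + 120\right) + \sqrt{-143} = \left(\frac{6858}{6313} + 120\right) + i \sqrt{143} = \frac{764418}{6313} + i \sqrt{143}$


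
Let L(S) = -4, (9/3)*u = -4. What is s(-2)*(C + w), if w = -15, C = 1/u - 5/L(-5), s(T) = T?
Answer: 29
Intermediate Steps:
u = -4/3 (u = (1/3)*(-4) = -4/3 ≈ -1.3333)
C = 1/2 (C = 1/(-4/3) - 5/(-4) = 1*(-3/4) - 5*(-1/4) = -3/4 + 5/4 = 1/2 ≈ 0.50000)
s(-2)*(C + w) = -2*(1/2 - 15) = -2*(-29/2) = 29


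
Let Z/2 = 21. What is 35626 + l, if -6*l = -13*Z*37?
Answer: 38993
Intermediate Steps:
Z = 42 (Z = 2*21 = 42)
l = 3367 (l = -(-13*42)*37/6 = -(-91)*37 = -1/6*(-20202) = 3367)
35626 + l = 35626 + 3367 = 38993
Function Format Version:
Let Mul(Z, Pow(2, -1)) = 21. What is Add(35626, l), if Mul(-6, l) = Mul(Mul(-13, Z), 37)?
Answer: 38993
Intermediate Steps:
Z = 42 (Z = Mul(2, 21) = 42)
l = 3367 (l = Mul(Rational(-1, 6), Mul(Mul(-13, 42), 37)) = Mul(Rational(-1, 6), Mul(-546, 37)) = Mul(Rational(-1, 6), -20202) = 3367)
Add(35626, l) = Add(35626, 3367) = 38993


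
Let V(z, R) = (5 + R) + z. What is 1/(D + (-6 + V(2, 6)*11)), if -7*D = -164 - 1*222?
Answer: 7/1345 ≈ 0.0052045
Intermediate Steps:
V(z, R) = 5 + R + z
D = 386/7 (D = -(-164 - 1*222)/7 = -(-164 - 222)/7 = -1/7*(-386) = 386/7 ≈ 55.143)
1/(D + (-6 + V(2, 6)*11)) = 1/(386/7 + (-6 + (5 + 6 + 2)*11)) = 1/(386/7 + (-6 + 13*11)) = 1/(386/7 + (-6 + 143)) = 1/(386/7 + 137) = 1/(1345/7) = 7/1345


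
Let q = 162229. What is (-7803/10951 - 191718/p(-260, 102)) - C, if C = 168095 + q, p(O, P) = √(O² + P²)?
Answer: -3617385927/10951 - 95859*√19501/19501 ≈ -3.3101e+5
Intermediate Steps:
C = 330324 (C = 168095 + 162229 = 330324)
(-7803/10951 - 191718/p(-260, 102)) - C = (-7803/10951 - 191718/√((-260)² + 102²)) - 1*330324 = (-7803*1/10951 - 191718/√(67600 + 10404)) - 330324 = (-7803/10951 - 191718*√19501/39002) - 330324 = (-7803/10951 - 95859*√19501/19501) - 330324 = -3617385927/10951 - 95859*√19501/19501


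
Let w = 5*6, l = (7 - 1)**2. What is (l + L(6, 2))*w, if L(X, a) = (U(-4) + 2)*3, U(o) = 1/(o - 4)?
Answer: 4995/4 ≈ 1248.8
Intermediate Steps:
U(o) = 1/(-4 + o)
l = 36 (l = 6**2 = 36)
w = 30
L(X, a) = 45/8 (L(X, a) = (1/(-4 - 4) + 2)*3 = (1/(-8) + 2)*3 = (-1/8 + 2)*3 = (15/8)*3 = 45/8)
(l + L(6, 2))*w = (36 + 45/8)*30 = (333/8)*30 = 4995/4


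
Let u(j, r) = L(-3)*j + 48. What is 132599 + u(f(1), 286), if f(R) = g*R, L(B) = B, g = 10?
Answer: 132617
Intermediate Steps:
f(R) = 10*R
u(j, r) = 48 - 3*j (u(j, r) = -3*j + 48 = 48 - 3*j)
132599 + u(f(1), 286) = 132599 + (48 - 30) = 132599 + 18 = 132617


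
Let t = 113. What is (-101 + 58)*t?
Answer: -4859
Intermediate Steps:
(-101 + 58)*t = (-101 + 58)*113 = -43*113 = -4859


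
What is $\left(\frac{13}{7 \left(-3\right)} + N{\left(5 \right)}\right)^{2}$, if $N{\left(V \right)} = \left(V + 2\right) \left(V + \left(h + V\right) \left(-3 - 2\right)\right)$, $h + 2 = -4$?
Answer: $\frac{2122849}{441} \approx 4813.7$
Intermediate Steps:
$h = -6$ ($h = -2 - 4 = -6$)
$N{\left(V \right)} = \left(2 + V\right) \left(30 - 4 V\right)$ ($N{\left(V \right)} = \left(V + 2\right) \left(V + \left(-6 + V\right) \left(-3 - 2\right)\right) = \left(2 + V\right) \left(V + \left(-6 + V\right) \left(-5\right)\right) = \left(2 + V\right) \left(V - \left(-30 + 5 V\right)\right) = \left(2 + V\right) \left(30 - 4 V\right)$)
$\left(\frac{13}{7 \left(-3\right)} + N{\left(5 \right)}\right)^{2} = \left(\frac{13}{7 \left(-3\right)} + \left(60 - 4 \cdot 5^{2} + 22 \cdot 5\right)\right)^{2} = \left(\frac{13}{-21} + \left(60 - 100 + 110\right)\right)^{2} = \left(13 \left(- \frac{1}{21}\right) + \left(60 - 100 + 110\right)\right)^{2} = \left(- \frac{13}{21} + 70\right)^{2} = \left(\frac{1457}{21}\right)^{2} = \frac{2122849}{441}$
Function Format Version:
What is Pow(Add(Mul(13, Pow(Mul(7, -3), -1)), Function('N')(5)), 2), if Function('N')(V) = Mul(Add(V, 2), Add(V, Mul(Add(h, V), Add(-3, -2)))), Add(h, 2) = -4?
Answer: Rational(2122849, 441) ≈ 4813.7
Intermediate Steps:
h = -6 (h = Add(-2, -4) = -6)
Function('N')(V) = Mul(Add(2, V), Add(30, Mul(-4, V))) (Function('N')(V) = Mul(Add(V, 2), Add(V, Mul(Add(-6, V), Add(-3, -2)))) = Mul(Add(2, V), Add(V, Mul(Add(-6, V), -5))) = Mul(Add(2, V), Add(V, Add(30, Mul(-5, V)))) = Mul(Add(2, V), Add(30, Mul(-4, V))))
Pow(Add(Mul(13, Pow(Mul(7, -3), -1)), Function('N')(5)), 2) = Pow(Add(Mul(13, Pow(Mul(7, -3), -1)), Add(60, Mul(-4, Pow(5, 2)), Mul(22, 5))), 2) = Pow(Add(Mul(13, Pow(-21, -1)), Add(60, Mul(-4, 25), 110)), 2) = Pow(Add(Mul(13, Rational(-1, 21)), Add(60, -100, 110)), 2) = Pow(Add(Rational(-13, 21), 70), 2) = Pow(Rational(1457, 21), 2) = Rational(2122849, 441)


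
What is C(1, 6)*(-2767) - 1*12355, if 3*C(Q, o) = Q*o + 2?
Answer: -59201/3 ≈ -19734.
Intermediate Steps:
C(Q, o) = ⅔ + Q*o/3 (C(Q, o) = (Q*o + 2)/3 = (2 + Q*o)/3 = ⅔ + Q*o/3)
C(1, 6)*(-2767) - 1*12355 = (⅔ + (⅓)*1*6)*(-2767) - 1*12355 = (⅔ + 2)*(-2767) - 12355 = (8/3)*(-2767) - 12355 = -22136/3 - 12355 = -59201/3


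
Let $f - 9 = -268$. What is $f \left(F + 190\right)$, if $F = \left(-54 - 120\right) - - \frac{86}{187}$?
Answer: $- \frac{797202}{187} \approx -4263.1$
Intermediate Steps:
$F = - \frac{32452}{187}$ ($F = \left(-54 - 120\right) - \left(-86\right) \frac{1}{187} = -174 - - \frac{86}{187} = -174 + \frac{86}{187} = - \frac{32452}{187} \approx -173.54$)
$f = -259$ ($f = 9 - 268 = -259$)
$f \left(F + 190\right) = - 259 \left(- \frac{32452}{187} + 190\right) = \left(-259\right) \frac{3078}{187} = - \frac{797202}{187}$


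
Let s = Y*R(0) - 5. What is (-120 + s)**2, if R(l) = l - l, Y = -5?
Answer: 15625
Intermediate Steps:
R(l) = 0
s = -5 (s = -5*0 - 5 = 0 - 5 = -5)
(-120 + s)**2 = (-120 - 5)**2 = (-125)**2 = 15625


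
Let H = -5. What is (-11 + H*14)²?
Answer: 6561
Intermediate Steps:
(-11 + H*14)² = (-11 - 5*14)² = (-11 - 70)² = (-81)² = 6561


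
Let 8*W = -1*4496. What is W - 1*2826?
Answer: -3388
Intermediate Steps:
W = -562 (W = (-1*4496)/8 = (⅛)*(-4496) = -562)
W - 1*2826 = -562 - 1*2826 = -562 - 2826 = -3388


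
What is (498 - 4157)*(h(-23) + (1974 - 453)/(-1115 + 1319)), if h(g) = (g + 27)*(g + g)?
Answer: 43926295/68 ≈ 6.4598e+5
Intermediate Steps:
h(g) = 2*g*(27 + g) (h(g) = (27 + g)*(2*g) = 2*g*(27 + g))
(498 - 4157)*(h(-23) + (1974 - 453)/(-1115 + 1319)) = (498 - 4157)*(2*(-23)*(27 - 23) + (1974 - 453)/(-1115 + 1319)) = -3659*(2*(-23)*4 + 1521/204) = -3659*(-184 + 1521*(1/204)) = -3659*(-184 + 507/68) = -3659*(-12005/68) = 43926295/68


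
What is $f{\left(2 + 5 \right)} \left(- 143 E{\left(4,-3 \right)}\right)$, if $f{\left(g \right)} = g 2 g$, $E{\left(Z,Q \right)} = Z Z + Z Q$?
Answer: $-56056$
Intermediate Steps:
$E{\left(Z,Q \right)} = Z^{2} + Q Z$
$f{\left(g \right)} = 2 g^{2}$ ($f{\left(g \right)} = 2 g g = 2 g^{2}$)
$f{\left(2 + 5 \right)} \left(- 143 E{\left(4,-3 \right)}\right) = 2 \left(2 + 5\right)^{2} \left(- 143 \cdot 4 \left(-3 + 4\right)\right) = 2 \cdot 7^{2} \left(- 143 \cdot 4 \cdot 1\right) = 2 \cdot 49 \left(\left(-143\right) 4\right) = 98 \left(-572\right) = -56056$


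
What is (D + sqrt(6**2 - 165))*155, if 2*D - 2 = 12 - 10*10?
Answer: -6665 + 155*I*sqrt(129) ≈ -6665.0 + 1760.5*I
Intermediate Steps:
D = -43 (D = 1 + (12 - 10*10)/2 = 1 + (12 - 100)/2 = 1 + (1/2)*(-88) = 1 - 44 = -43)
(D + sqrt(6**2 - 165))*155 = (-43 + sqrt(6**2 - 165))*155 = (-43 + sqrt(36 - 165))*155 = (-43 + sqrt(-129))*155 = (-43 + I*sqrt(129))*155 = -6665 + 155*I*sqrt(129)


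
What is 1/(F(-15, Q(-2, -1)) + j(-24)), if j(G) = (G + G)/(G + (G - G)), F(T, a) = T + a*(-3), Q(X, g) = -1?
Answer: -⅒ ≈ -0.10000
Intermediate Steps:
F(T, a) = T - 3*a
j(G) = 2 (j(G) = (2*G)/(G + 0) = (2*G)/G = 2)
1/(F(-15, Q(-2, -1)) + j(-24)) = 1/((-15 - 3*(-1)) + 2) = 1/((-15 + 3) + 2) = 1/(-12 + 2) = 1/(-10) = -⅒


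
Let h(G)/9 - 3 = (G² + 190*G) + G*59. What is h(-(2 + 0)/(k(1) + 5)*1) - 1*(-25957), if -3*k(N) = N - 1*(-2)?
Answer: 99463/4 ≈ 24866.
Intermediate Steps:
k(N) = -⅔ - N/3 (k(N) = -(N - 1*(-2))/3 = -(N + 2)/3 = -(2 + N)/3 = -⅔ - N/3)
h(G) = 27 + 9*G² + 2241*G (h(G) = 27 + 9*((G² + 190*G) + G*59) = 27 + 9*((G² + 190*G) + 59*G) = 27 + 9*(G² + 249*G) = 27 + (9*G² + 2241*G) = 27 + 9*G² + 2241*G)
h(-(2 + 0)/(k(1) + 5)*1) - 1*(-25957) = (27 + 9*(-(2 + 0)/((-⅔ - ⅓*1) + 5)*1)² + 2241*(-(2 + 0)/((-⅔ - ⅓*1) + 5)*1)) - 1*(-25957) = (27 + 9*(-2/((-⅔ - ⅓) + 5)*1)² + 2241*(-2/((-⅔ - ⅓) + 5)*1)) + 25957 = (27 + 9*(-2/(-1 + 5)*1)² + 2241*(-2/(-1 + 5)*1)) + 25957 = (27 + 9*(-2/4*1)² + 2241*(-2/4*1)) + 25957 = (27 + 9*(-1*½*1)² + 2241*(-1*½*1)) + 25957 = (27 + 9*(-½*1)² + 2241*(-½*1)) + 25957 = (27 + 9*(-½)² + 2241*(-½)) + 25957 = (27 + 9*(¼) - 2241/2) + 25957 = (27 + 9/4 - 2241/2) + 25957 = -4365/4 + 25957 = 99463/4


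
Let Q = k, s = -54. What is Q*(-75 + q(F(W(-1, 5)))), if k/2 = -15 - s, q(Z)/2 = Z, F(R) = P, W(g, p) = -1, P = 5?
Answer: -5070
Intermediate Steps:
F(R) = 5
q(Z) = 2*Z
k = 78 (k = 2*(-15 - 1*(-54)) = 2*(-15 + 54) = 2*39 = 78)
Q = 78
Q*(-75 + q(F(W(-1, 5)))) = 78*(-75 + 2*5) = 78*(-75 + 10) = 78*(-65) = -5070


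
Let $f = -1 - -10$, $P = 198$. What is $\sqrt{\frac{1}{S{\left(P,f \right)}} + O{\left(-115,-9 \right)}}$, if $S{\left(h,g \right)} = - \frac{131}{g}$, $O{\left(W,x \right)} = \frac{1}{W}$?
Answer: $\frac{i \sqrt{17565790}}{15065} \approx 0.2782 i$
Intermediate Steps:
$f = 9$ ($f = -1 + 10 = 9$)
$\sqrt{\frac{1}{S{\left(P,f \right)}} + O{\left(-115,-9 \right)}} = \sqrt{\frac{1}{\left(-131\right) \frac{1}{9}} + \frac{1}{-115}} = \sqrt{\frac{1}{\left(-131\right) \frac{1}{9}} - \frac{1}{115}} = \sqrt{\frac{1}{- \frac{131}{9}} - \frac{1}{115}} = \sqrt{- \frac{9}{131} - \frac{1}{115}} = \sqrt{- \frac{1166}{15065}} = \frac{i \sqrt{17565790}}{15065}$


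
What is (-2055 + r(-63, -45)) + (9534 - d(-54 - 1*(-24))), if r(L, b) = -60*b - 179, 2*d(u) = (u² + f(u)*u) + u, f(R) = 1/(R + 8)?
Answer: 210415/22 ≈ 9564.3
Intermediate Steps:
f(R) = 1/(8 + R)
d(u) = u/2 + u²/2 + u/(2*(8 + u)) (d(u) = ((u² + u/(8 + u)) + u)/2 = (u + u² + u/(8 + u))/2 = u/2 + u²/2 + u/(2*(8 + u)))
r(L, b) = -179 - 60*b
(-2055 + r(-63, -45)) + (9534 - d(-54 - 1*(-24))) = (-2055 + (-179 - 60*(-45))) + (9534 - (-54 - 1*(-24))*(1 + (1 + (-54 - 1*(-24)))*(8 + (-54 - 1*(-24))))/(2*(8 + (-54 - 1*(-24))))) = (-2055 + (-179 + 2700)) + (9534 - (-54 + 24)*(1 + (1 + (-54 + 24))*(8 + (-54 + 24)))/(2*(8 + (-54 + 24)))) = (-2055 + 2521) + (9534 - (-30)*(1 + (1 - 30)*(8 - 30))/(2*(8 - 30))) = 466 + (9534 - (-30)*(1 - 29*(-22))/(2*(-22))) = 466 + (9534 - (-30)*(-1)*(1 + 638)/(2*22)) = 466 + (9534 - (-30)*(-1)*639/(2*22)) = 466 + (9534 - 1*9585/22) = 466 + (9534 - 9585/22) = 466 + 200163/22 = 210415/22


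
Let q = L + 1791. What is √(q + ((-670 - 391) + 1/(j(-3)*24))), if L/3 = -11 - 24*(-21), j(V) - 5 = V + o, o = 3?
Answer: √7952430/60 ≈ 47.000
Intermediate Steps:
j(V) = 8 + V (j(V) = 5 + (V + 3) = 5 + (3 + V) = 8 + V)
L = 1479 (L = 3*(-11 - 24*(-21)) = 3*(-11 + 504) = 3*493 = 1479)
q = 3270 (q = 1479 + 1791 = 3270)
√(q + ((-670 - 391) + 1/(j(-3)*24))) = √(3270 + ((-670 - 391) + 1/((8 - 3)*24))) = √(3270 + (-1061 + 1/(5*24))) = √(3270 + (-1061 + 1/120)) = √(3270 - 127319/120) = √(265081/120) = √7952430/60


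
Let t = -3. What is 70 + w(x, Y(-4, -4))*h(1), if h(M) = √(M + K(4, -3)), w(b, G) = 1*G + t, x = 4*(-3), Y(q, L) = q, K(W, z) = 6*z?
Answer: 70 - 7*I*√17 ≈ 70.0 - 28.862*I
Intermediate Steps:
x = -12
w(b, G) = -3 + G (w(b, G) = 1*G - 3 = G - 3 = -3 + G)
h(M) = √(-18 + M) (h(M) = √(M + 6*(-3)) = √(M - 18) = √(-18 + M))
70 + w(x, Y(-4, -4))*h(1) = 70 + (-3 - 4)*√(-18 + 1) = 70 - 7*I*√17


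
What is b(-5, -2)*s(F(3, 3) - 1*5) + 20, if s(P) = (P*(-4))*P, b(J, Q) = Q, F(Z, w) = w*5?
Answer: 820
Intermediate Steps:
F(Z, w) = 5*w
s(P) = -4*P² (s(P) = (-4*P)*P = -4*P²)
b(-5, -2)*s(F(3, 3) - 1*5) + 20 = -(-8)*(5*3 - 1*5)² + 20 = -(-8)*(15 - 5)² + 20 = -(-8)*10² + 20 = -(-8)*100 + 20 = -2*(-400) + 20 = 800 + 20 = 820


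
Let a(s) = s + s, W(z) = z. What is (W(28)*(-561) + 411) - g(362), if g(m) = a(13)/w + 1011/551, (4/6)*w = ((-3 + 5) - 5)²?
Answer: -227629418/14877 ≈ -15301.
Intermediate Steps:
a(s) = 2*s
w = 27/2 (w = 3*((-3 + 5) - 5)²/2 = 3*(2 - 5)²/2 = (3/2)*(-3)² = (3/2)*9 = 27/2 ≈ 13.500)
g(m) = 55949/14877 (g(m) = (2*13)/(27/2) + 1011/551 = 26*(2/27) + 1011*(1/551) = 52/27 + 1011/551 = 55949/14877)
(W(28)*(-561) + 411) - g(362) = (28*(-561) + 411) - 1*55949/14877 = (-15708 + 411) - 55949/14877 = -15297 - 55949/14877 = -227629418/14877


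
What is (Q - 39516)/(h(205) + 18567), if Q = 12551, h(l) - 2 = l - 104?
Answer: -5393/3734 ≈ -1.4443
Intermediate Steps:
h(l) = -102 + l (h(l) = 2 + (l - 104) = 2 + (-104 + l) = -102 + l)
(Q - 39516)/(h(205) + 18567) = (12551 - 39516)/((-102 + 205) + 18567) = -26965/(103 + 18567) = -26965/18670 = -26965*1/18670 = -5393/3734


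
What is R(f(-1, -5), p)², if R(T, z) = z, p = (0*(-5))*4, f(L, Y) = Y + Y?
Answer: 0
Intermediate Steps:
f(L, Y) = 2*Y
p = 0 (p = 0*4 = 0)
R(f(-1, -5), p)² = 0² = 0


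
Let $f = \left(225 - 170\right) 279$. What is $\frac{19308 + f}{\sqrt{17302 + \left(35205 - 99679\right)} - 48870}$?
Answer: $- \frac{282248685}{398054012} - \frac{11551 i \sqrt{11793}}{398054012} \approx -0.70907 - 0.0031513 i$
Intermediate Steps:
$f = 15345$ ($f = 55 \cdot 279 = 15345$)
$\frac{19308 + f}{\sqrt{17302 + \left(35205 - 99679\right)} - 48870} = \frac{19308 + 15345}{\sqrt{17302 + \left(35205 - 99679\right)} - 48870} = \frac{34653}{\sqrt{17302 + \left(35205 - 99679\right)} - 48870} = \frac{34653}{\sqrt{17302 - 64474} - 48870} = \frac{34653}{\sqrt{-47172} - 48870} = \frac{34653}{2 i \sqrt{11793} - 48870} = \frac{34653}{-48870 + 2 i \sqrt{11793}}$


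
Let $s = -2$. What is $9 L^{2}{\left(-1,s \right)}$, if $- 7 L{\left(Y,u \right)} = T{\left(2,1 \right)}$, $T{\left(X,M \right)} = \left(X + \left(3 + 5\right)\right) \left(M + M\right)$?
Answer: $\frac{3600}{49} \approx 73.469$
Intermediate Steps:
$T{\left(X,M \right)} = 2 M \left(8 + X\right)$ ($T{\left(X,M \right)} = \left(X + 8\right) 2 M = \left(8 + X\right) 2 M = 2 M \left(8 + X\right)$)
$L{\left(Y,u \right)} = - \frac{20}{7}$ ($L{\left(Y,u \right)} = - \frac{2 \cdot 1 \left(8 + 2\right)}{7} = - \frac{2 \cdot 1 \cdot 10}{7} = \left(- \frac{1}{7}\right) 20 = - \frac{20}{7}$)
$9 L^{2}{\left(-1,s \right)} = 9 \left(- \frac{20}{7}\right)^{2} = 9 \cdot \frac{400}{49} = \frac{3600}{49}$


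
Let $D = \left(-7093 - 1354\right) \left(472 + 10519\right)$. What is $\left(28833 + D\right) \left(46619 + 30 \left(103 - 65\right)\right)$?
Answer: $-4432615185296$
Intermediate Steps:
$D = -92840977$ ($D = \left(-8447\right) 10991 = -92840977$)
$\left(28833 + D\right) \left(46619 + 30 \left(103 - 65\right)\right) = \left(28833 - 92840977\right) \left(46619 + 30 \left(103 - 65\right)\right) = - 92812144 \left(46619 + 30 \cdot 38\right) = - 92812144 \left(46619 + 1140\right) = \left(-92812144\right) 47759 = -4432615185296$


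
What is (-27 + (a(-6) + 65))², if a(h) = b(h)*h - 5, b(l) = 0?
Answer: 1089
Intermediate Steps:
a(h) = -5 (a(h) = 0*h - 5 = 0 - 5 = -5)
(-27 + (a(-6) + 65))² = (-27 + (-5 + 65))² = (-27 + 60)² = 33² = 1089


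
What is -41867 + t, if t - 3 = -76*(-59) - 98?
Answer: -37478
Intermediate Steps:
t = 4389 (t = 3 + (-76*(-59) - 98) = 3 + (4484 - 98) = 3 + 4386 = 4389)
-41867 + t = -41867 + 4389 = -37478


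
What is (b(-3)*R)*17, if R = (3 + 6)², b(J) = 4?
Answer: 5508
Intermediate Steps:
R = 81 (R = 9² = 81)
(b(-3)*R)*17 = (4*81)*17 = 324*17 = 5508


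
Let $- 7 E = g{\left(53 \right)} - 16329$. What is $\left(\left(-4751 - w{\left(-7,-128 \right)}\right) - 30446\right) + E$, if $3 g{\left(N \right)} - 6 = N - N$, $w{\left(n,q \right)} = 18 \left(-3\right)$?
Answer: $- \frac{229674}{7} \approx -32811.0$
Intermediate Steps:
$w{\left(n,q \right)} = -54$
$g{\left(N \right)} = 2$ ($g{\left(N \right)} = 2 + \frac{N - N}{3} = 2 + \frac{1}{3} \cdot 0 = 2 + 0 = 2$)
$E = \frac{16327}{7}$ ($E = - \frac{2 - 16329}{7} = \left(- \frac{1}{7}\right) \left(-16327\right) = \frac{16327}{7} \approx 2332.4$)
$\left(\left(-4751 - w{\left(-7,-128 \right)}\right) - 30446\right) + E = \left(\left(-4751 - -54\right) - 30446\right) + \frac{16327}{7} = \left(\left(-4751 + 54\right) - 30446\right) + \frac{16327}{7} = \left(-4697 - 30446\right) + \frac{16327}{7} = -35143 + \frac{16327}{7} = - \frac{229674}{7}$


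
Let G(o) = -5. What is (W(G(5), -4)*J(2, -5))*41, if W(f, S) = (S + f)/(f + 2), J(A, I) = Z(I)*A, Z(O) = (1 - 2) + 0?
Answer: -246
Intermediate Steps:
Z(O) = -1 (Z(O) = -1 + 0 = -1)
J(A, I) = -A
W(f, S) = (S + f)/(2 + f)
(W(G(5), -4)*J(2, -5))*41 = (((-4 - 5)/(2 - 5))*(-1*2))*41 = ((-9/(-3))*(-2))*41 = (-⅓*(-9)*(-2))*41 = (3*(-2))*41 = -6*41 = -246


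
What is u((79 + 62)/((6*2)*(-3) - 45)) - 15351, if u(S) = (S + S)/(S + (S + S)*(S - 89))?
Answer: -74805477/4873 ≈ -15351.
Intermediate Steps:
u(S) = 2*S/(S + 2*S*(-89 + S)) (u(S) = (2*S)/(S + (2*S)*(-89 + S)) = (2*S)/(S + 2*S*(-89 + S)) = 2*S/(S + 2*S*(-89 + S)))
u((79 + 62)/((6*2)*(-3) - 45)) - 15351 = 2/(-177 + 2*((79 + 62)/((6*2)*(-3) - 45))) - 15351 = 2/(-177 + 2*(141/(12*(-3) - 45))) - 15351 = 2/(-177 + 2*(141/(-36 - 45))) - 15351 = 2/(-177 + 2*(141/(-81))) - 15351 = 2/(-177 + 2*(141*(-1/81))) - 15351 = 2/(-177 + 2*(-47/27)) - 15351 = 2/(-177 - 94/27) - 15351 = 2/(-4873/27) - 15351 = 2*(-27/4873) - 15351 = -54/4873 - 15351 = -74805477/4873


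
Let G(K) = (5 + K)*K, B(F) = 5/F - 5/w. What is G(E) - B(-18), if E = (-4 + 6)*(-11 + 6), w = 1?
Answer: 995/18 ≈ 55.278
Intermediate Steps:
E = -10 (E = 2*(-5) = -10)
B(F) = -5 + 5/F (B(F) = 5/F - 5/1 = 5/F - 5*1 = 5/F - 5 = -5 + 5/F)
G(K) = K*(5 + K)
G(E) - B(-18) = -10*(5 - 10) - (-5 + 5/(-18)) = -10*(-5) - (-5 + 5*(-1/18)) = 50 - (-5 - 5/18) = 50 - 1*(-95/18) = 50 + 95/18 = 995/18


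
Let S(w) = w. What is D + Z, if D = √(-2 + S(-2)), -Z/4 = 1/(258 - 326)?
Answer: 1/17 + 2*I ≈ 0.058824 + 2.0*I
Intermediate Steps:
Z = 1/17 (Z = -4/(258 - 326) = -4/(-68) = -4*(-1/68) = 1/17 ≈ 0.058824)
D = 2*I (D = √(-2 - 2) = √(-4) = 2*I ≈ 2.0*I)
D + Z = 2*I + 1/17 = 1/17 + 2*I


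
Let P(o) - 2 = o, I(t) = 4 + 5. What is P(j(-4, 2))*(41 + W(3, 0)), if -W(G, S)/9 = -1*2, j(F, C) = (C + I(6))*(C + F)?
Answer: -1180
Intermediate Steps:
I(t) = 9
j(F, C) = (9 + C)*(C + F) (j(F, C) = (C + 9)*(C + F) = (9 + C)*(C + F))
P(o) = 2 + o
W(G, S) = 18 (W(G, S) = -(-9)*2 = -9*(-2) = 18)
P(j(-4, 2))*(41 + W(3, 0)) = (2 + (2² + 9*2 + 9*(-4) + 2*(-4)))*(41 + 18) = (2 + (4 + 18 - 36 - 8))*59 = (2 - 22)*59 = -20*59 = -1180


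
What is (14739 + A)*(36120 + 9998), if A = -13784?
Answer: 44042690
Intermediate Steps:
(14739 + A)*(36120 + 9998) = (14739 - 13784)*(36120 + 9998) = 955*46118 = 44042690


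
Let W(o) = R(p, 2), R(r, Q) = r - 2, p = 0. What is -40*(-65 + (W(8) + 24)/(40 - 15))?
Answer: 12824/5 ≈ 2564.8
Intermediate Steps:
R(r, Q) = -2 + r
W(o) = -2 (W(o) = -2 + 0 = -2)
-40*(-65 + (W(8) + 24)/(40 - 15)) = -40*(-65 + (-2 + 24)/(40 - 15)) = -40*(-65 + 22/25) = -40*(-1603/25) = 12824/5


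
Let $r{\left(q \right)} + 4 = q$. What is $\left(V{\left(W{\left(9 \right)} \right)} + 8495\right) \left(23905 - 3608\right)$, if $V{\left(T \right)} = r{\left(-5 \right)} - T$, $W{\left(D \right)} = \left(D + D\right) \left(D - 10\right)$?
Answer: $172605688$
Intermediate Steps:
$r{\left(q \right)} = -4 + q$
$W{\left(D \right)} = 2 D \left(-10 + D\right)$
$V{\left(T \right)} = -9 - T$ ($V{\left(T \right)} = \left(-4 - 5\right) - T = -9 - T$)
$\left(V{\left(W{\left(9 \right)} \right)} + 8495\right) \left(23905 - 3608\right) = \left(\left(-9 - 2 \cdot 9 \left(-10 + 9\right)\right) + 8495\right) \left(23905 - 3608\right) = \left(\left(-9 - 2 \cdot 9 \left(-1\right)\right) + 8495\right) 20297 = \left(\left(-9 - -18\right) + 8495\right) 20297 = \left(\left(-9 + 18\right) + 8495\right) 20297 = \left(9 + 8495\right) 20297 = 8504 \cdot 20297 = 172605688$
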